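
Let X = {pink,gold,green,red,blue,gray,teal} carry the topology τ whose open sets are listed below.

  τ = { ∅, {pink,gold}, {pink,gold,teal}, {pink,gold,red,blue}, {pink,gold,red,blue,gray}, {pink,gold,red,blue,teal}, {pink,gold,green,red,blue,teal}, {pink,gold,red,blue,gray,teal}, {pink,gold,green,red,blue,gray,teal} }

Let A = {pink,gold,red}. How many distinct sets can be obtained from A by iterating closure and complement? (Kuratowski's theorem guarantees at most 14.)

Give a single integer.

6

closure: X∖int(X∖A) = X∖∅ = {pink,gold,green,red,blue,gray,teal}
Let k=closure and c=complement:
  1. A     = {pink,gold,red}
  2. kA    = {pink,gold,green,red,blue,gray,teal}
  3. cA    = {green,blue,gray,teal}
  4. ckA   = ∅
  5. kcA   = {green,red,blue,gray,teal}
  6. ckcA  = {pink,gold}
— saturated at 6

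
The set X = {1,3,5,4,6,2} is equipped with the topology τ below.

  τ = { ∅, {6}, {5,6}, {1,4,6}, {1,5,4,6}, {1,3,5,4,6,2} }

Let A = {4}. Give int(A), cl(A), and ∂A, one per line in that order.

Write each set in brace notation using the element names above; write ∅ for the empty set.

int(A) = ∅
cl(A)  = {1,3,4,2}
∂A     = {1,3,4,2}

open subsets of A: ∅; so int(A) = ∅
closure: X∖int(X∖A) = X∖{5,6} = {1,3,4,2}
∂A = {1,3,4,2} minus ∅ = {1,3,4,2}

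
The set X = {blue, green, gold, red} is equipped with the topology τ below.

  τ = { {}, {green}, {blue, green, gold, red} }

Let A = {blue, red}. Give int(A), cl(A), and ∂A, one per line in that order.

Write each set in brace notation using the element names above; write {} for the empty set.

int(A) = {}
cl(A)  = {blue, gold, red}
∂A     = {blue, gold, red}

opens ⊆ A: {}; union → int = {}
complement {green, gold}; its interior {green}; cl(A) = X∖{green} = {blue, gold, red}
boundary = {blue, gold, red} ∖ {} = {blue, gold, red}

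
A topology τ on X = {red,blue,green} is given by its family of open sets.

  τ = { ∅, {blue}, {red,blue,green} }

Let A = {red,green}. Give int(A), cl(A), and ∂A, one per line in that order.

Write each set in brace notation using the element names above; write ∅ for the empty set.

int(A) = ∅
cl(A)  = {red,green}
∂A     = {red,green}

opens ⊆ A: ∅; union → int = ∅
complement {blue}; its interior {blue}; cl(A) = X∖{blue} = {red,green}
boundary = {red,green} ∖ ∅ = {red,green}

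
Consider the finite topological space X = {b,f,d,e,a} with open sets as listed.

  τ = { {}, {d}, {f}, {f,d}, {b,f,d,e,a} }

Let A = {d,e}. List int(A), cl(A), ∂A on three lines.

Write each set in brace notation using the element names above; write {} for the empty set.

open subsets of A: {}, {d}; so int(A) = {d}
closure: X∖int(X∖A) = X∖{f} = {b,d,e,a}
∂A = {b,d,e,a} minus {d} = {b,e,a}

int(A) = {d}
cl(A)  = {b,d,e,a}
∂A     = {b,e,a}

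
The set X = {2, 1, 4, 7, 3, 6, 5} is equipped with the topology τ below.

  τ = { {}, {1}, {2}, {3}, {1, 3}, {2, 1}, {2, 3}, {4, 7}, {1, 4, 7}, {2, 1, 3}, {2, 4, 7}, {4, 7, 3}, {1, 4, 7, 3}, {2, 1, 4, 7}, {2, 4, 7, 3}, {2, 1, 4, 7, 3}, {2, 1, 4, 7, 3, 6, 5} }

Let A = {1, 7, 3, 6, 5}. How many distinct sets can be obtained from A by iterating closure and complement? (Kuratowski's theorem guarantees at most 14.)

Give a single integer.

complement {2, 4}; its interior {2}; cl(A) = X∖{2} = {1, 4, 7, 3, 6, 5}
With k = closure, c = complement:
  1. A     = {1, 7, 3, 6, 5}
  2. kA    = {1, 4, 7, 3, 6, 5}
  3. cA    = {2, 4}
  4. ckA   = {2}
  5. kcA   = {2, 4, 7, 6, 5}
  6. kckA  = {2, 6, 5}
  7. ckcA  = {1, 3}
  8. ckckA = {1, 4, 7, 3}
  9. kckcA = {1, 3, 6, 5}
  10. ckckcA = {2, 4, 7}
k, c of each give nothing new

10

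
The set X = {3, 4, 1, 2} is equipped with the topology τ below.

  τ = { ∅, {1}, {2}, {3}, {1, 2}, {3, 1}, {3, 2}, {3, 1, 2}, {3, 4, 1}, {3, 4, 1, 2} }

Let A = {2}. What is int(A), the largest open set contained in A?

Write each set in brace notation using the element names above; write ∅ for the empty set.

{2}

opens ⊆ A: ∅, {2}; union → int = {2}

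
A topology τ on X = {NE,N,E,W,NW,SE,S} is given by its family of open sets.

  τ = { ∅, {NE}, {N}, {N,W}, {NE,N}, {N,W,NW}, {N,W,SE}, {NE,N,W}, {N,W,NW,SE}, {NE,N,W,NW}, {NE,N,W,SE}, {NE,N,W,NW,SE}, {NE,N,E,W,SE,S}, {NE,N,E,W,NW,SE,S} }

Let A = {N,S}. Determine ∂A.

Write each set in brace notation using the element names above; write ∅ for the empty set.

{E,W,NW,SE,S}

open subsets of A: ∅, {N}; so int(A) = {N}
closure: X∖int(X∖A) = X∖{NE} = {N,E,W,NW,SE,S}
∂A = {N,E,W,NW,SE,S} minus {N} = {E,W,NW,SE,S}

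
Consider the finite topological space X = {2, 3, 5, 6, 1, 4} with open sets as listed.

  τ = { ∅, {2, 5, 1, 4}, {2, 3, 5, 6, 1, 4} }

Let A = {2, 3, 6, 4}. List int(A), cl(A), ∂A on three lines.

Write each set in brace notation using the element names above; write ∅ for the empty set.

int(A) = ∅
cl(A)  = {2, 3, 5, 6, 1, 4}
∂A     = {2, 3, 5, 6, 1, 4}

opens ⊆ A: ∅; union → int = ∅
complement {5, 1}; its interior ∅; cl(A) = X∖∅ = {2, 3, 5, 6, 1, 4}
boundary = {2, 3, 5, 6, 1, 4} ∖ ∅ = {2, 3, 5, 6, 1, 4}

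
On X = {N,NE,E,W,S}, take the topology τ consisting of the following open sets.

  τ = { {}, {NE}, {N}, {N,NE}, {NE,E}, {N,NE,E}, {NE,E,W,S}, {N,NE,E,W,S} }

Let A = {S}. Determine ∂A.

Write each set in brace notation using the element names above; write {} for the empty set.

{W,S}

open subsets of A: {}; so int(A) = {}
closure: X∖int(X∖A) = X∖{N,NE,E} = {W,S}
∂A = {W,S} minus {} = {W,S}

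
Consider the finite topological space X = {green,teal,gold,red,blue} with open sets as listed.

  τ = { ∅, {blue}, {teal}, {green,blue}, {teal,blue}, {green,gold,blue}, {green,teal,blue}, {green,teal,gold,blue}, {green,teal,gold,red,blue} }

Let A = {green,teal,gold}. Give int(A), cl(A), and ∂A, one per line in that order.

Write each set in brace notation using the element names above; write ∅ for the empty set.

interior: largest open inside A is {teal} (from ∅, {teal})
cl via duality: int({red,blue}) = {blue}, so X∖{blue} = {green,teal,gold,red}
cl∖int = {green,gold,red}

int(A) = {teal}
cl(A)  = {green,teal,gold,red}
∂A     = {green,gold,red}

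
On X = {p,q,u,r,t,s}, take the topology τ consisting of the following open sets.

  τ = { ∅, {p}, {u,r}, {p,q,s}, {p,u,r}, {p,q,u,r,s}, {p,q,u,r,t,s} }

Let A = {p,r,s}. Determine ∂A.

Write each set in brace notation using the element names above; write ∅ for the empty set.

U open, U⊆A: ∅, {p}. int(A) = ⋃ = {p}
X∖A={q,u,t}, int(X∖A)=∅, hence cl(A)={p,q,u,r,t,s}
∂A: remove int from cl → {q,u,r,t,s}

{q,u,r,t,s}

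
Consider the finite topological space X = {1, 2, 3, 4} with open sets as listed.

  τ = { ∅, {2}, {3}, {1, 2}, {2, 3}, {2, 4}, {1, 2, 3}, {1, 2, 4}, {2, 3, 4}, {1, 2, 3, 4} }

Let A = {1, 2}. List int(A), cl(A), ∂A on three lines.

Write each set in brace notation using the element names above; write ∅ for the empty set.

opens ⊆ A: ∅, {2}, {1, 2}; union → int = {1, 2}
complement {3, 4}; its interior {3}; cl(A) = X∖{3} = {1, 2, 4}
boundary = {1, 2, 4} ∖ {1, 2} = {4}

int(A) = {1, 2}
cl(A)  = {1, 2, 4}
∂A     = {4}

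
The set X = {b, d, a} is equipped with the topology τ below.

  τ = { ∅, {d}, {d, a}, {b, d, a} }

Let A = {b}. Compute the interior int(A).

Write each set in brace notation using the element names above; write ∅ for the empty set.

open subsets of A: ∅; so int(A) = ∅

∅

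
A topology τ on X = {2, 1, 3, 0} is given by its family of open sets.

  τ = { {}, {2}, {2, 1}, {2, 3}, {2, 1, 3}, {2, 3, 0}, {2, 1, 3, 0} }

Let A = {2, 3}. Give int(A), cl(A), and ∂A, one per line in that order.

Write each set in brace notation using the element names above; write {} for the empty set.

int(A) = {2, 3}
cl(A)  = {2, 1, 3, 0}
∂A     = {1, 0}

open subsets of A: {}, {2}, {2, 3}; so int(A) = {2, 3}
closure: X∖int(X∖A) = X∖{} = {2, 1, 3, 0}
∂A = {2, 1, 3, 0} minus {2, 3} = {1, 0}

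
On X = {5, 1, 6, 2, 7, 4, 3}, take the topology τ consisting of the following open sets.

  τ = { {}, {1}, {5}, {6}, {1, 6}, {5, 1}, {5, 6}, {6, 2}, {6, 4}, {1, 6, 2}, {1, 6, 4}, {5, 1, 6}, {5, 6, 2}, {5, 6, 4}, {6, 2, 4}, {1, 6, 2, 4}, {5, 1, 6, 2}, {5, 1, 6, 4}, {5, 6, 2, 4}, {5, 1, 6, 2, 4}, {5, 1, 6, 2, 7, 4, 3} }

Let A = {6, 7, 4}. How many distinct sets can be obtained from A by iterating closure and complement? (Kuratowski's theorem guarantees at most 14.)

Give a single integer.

X∖A={5, 1, 2, 3}, int(X∖A)={5, 1}, hence cl(A)={6, 2, 7, 4, 3}
Orbit (k=closure, c=complement):
  1. A     = {6, 7, 4}
  2. kA    = {6, 2, 7, 4, 3}
  3. cA    = {5, 1, 2, 3}
  4. ckA   = {5, 1}
  5. kcA   = {5, 1, 2, 7, 3}
  6. kckA  = {5, 1, 7, 3}
  7. ckcA  = {6, 4}
  8. ckckA = {6, 2, 4}
(closed under both — stop)

8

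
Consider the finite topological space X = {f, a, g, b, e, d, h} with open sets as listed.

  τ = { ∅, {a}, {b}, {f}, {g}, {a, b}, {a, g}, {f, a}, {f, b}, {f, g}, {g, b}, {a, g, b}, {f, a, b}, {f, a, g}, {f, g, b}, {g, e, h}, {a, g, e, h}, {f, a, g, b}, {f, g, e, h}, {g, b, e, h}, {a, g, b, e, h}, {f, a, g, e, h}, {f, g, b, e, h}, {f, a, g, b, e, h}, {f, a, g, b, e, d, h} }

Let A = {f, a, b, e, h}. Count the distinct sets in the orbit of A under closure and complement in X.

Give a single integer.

complement {g, d}; its interior {g}; cl(A) = X∖{g} = {f, a, b, e, d, h}
With k = closure, c = complement:
  1. A     = {f, a, b, e, h}
  2. kA    = {f, a, b, e, d, h}
  3. cA    = {g, d}
  4. ckA   = {g}
  5. kcA   = {g, e, d, h}
  6. ckcA  = {f, a, b}
  7. kckcA = {f, a, b, d}
  8. ckckcA = {g, e, h}
k, c of each give nothing new

8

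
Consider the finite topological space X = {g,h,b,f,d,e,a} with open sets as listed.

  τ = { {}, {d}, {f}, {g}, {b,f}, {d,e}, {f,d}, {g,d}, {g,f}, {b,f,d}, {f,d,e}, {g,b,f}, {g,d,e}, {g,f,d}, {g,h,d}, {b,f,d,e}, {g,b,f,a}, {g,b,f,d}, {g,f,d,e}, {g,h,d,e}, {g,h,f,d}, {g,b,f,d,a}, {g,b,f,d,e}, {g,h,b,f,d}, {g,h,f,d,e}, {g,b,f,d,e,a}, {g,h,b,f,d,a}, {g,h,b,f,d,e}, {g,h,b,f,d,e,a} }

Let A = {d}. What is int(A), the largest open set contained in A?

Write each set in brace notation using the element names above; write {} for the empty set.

opens ⊆ A: {}, {d}; union → int = {d}

{d}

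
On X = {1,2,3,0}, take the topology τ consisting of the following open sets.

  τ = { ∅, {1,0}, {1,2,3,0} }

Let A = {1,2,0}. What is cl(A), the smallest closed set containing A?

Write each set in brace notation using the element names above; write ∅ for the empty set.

cl via duality: int({3}) = ∅, so X∖∅ = {1,2,3,0}

{1,2,3,0}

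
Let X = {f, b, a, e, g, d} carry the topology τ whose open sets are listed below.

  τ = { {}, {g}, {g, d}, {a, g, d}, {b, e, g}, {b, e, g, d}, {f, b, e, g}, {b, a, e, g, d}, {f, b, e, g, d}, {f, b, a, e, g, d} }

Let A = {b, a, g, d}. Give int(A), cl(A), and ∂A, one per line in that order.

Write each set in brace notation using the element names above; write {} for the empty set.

int(A) = {a, g, d}
cl(A)  = {f, b, a, e, g, d}
∂A     = {f, b, e}

open subsets of A: {}, {g}, {g, d}, {a, g, d}; so int(A) = {a, g, d}
closure: X∖int(X∖A) = X∖{} = {f, b, a, e, g, d}
∂A = {f, b, a, e, g, d} minus {a, g, d} = {f, b, e}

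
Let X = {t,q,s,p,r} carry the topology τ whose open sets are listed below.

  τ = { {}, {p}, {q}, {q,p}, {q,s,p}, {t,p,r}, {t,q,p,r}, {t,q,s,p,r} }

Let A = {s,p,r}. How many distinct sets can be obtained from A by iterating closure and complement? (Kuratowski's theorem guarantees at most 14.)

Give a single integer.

complement {t,q}; its interior {q}; cl(A) = X∖{q} = {t,s,p,r}
With k = closure, c = complement:
  1. A     = {s,p,r}
  2. kA    = {t,s,p,r}
  3. cA    = {t,q}
  4. ckA   = {q}
  5. kcA   = {t,q,s,r}
  6. kckA  = {q,s}
  7. ckcA  = {p}
  8. ckckA = {t,p,r}
k, c of each give nothing new

8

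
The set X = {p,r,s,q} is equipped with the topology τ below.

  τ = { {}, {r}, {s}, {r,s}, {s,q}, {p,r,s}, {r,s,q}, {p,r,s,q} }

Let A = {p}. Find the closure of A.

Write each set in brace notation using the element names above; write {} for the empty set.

{p}

X∖A={r,s,q}, int(X∖A)={r,s,q}, hence cl(A)={p}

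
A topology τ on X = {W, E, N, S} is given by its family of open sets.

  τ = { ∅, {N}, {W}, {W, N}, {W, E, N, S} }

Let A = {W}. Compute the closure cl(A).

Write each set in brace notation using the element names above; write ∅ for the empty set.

{W, E, S}

X∖A={E, N, S}, int(X∖A)={N}, hence cl(A)={W, E, S}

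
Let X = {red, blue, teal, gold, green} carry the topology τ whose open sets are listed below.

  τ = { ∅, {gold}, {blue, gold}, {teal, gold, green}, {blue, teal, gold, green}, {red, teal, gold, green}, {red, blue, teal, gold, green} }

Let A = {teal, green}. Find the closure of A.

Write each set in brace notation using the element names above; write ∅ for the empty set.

{red, teal, green}

complement {red, blue, gold}; its interior {blue, gold}; cl(A) = X∖{blue, gold} = {red, teal, green}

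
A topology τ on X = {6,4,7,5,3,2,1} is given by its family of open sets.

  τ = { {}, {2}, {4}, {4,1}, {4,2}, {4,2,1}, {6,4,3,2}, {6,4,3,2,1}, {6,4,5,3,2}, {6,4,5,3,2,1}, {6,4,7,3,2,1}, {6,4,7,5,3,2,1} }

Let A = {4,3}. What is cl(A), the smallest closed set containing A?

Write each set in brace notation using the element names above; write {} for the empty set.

closure: X∖int(X∖A) = X∖{2} = {6,4,7,5,3,1}

{6,4,7,5,3,1}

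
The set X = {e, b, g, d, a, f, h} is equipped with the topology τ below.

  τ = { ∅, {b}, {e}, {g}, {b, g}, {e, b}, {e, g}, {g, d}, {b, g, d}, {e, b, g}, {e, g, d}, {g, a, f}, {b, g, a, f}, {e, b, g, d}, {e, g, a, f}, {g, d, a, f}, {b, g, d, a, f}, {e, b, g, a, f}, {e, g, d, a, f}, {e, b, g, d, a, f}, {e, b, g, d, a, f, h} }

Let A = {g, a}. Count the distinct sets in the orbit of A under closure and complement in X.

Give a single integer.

complement {e, b, d, f, h}; its interior {e, b}; cl(A) = X∖{e, b} = {g, d, a, f, h}
With k = closure, c = complement:
  1. A     = {g, a}
  2. kA    = {g, d, a, f, h}
  3. cA    = {e, b, d, f, h}
  4. ckA   = {e, b}
  5. kcA   = {e, b, d, a, f, h}
  6. kckA  = {e, b, h}
  7. ckcA  = {g}
  8. ckckA = {g, d, a, f}
k, c of each give nothing new

8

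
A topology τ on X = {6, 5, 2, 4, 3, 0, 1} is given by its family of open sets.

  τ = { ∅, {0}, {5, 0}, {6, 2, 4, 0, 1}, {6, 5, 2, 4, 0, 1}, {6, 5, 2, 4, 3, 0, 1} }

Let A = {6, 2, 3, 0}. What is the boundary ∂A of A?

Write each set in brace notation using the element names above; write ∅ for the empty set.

interior: largest open inside A is {0} (from ∅, {0})
cl via duality: int({5, 4, 1}) = ∅, so X∖∅ = {6, 5, 2, 4, 3, 0, 1}
cl∖int = {6, 5, 2, 4, 3, 1}

{6, 5, 2, 4, 3, 1}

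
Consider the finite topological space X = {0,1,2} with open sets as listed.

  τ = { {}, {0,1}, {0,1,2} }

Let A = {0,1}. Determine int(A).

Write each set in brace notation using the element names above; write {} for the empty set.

open subsets of A: {}, {0,1}; so int(A) = {0,1}

{0,1}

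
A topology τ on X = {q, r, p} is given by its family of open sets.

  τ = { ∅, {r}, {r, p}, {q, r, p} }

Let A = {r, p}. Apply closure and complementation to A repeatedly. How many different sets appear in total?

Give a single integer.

4

cl via duality: int({q}) = ∅, so X∖∅ = {q, r, p}
Write k for closure, c for complement:
  1. A     = {r, p}
  2. kA    = {q, r, p}
  3. cA    = {q}
  4. ckA   = ∅
applying k or c yields no new set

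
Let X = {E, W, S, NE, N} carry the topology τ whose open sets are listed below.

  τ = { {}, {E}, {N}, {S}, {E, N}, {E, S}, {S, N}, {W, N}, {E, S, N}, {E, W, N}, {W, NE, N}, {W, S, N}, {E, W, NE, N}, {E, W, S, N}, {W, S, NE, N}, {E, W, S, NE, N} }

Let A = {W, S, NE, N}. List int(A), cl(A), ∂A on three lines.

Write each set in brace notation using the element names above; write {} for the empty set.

open subsets of A: {}, {N}, {S}, {S, N}, {W, N}, {W, S, N}, {W, NE, N}, {W, S, NE, N}; so int(A) = {W, S, NE, N}
closure: X∖int(X∖A) = X∖{E} = {W, S, NE, N}
∂A = {W, S, NE, N} minus {W, S, NE, N} = {}

int(A) = {W, S, NE, N}
cl(A)  = {W, S, NE, N}
∂A     = {}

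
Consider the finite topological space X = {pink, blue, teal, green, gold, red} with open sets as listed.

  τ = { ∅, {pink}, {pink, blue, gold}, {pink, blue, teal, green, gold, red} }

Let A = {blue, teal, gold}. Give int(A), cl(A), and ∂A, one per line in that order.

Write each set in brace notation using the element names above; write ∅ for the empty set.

int(A) = ∅
cl(A)  = {blue, teal, green, gold, red}
∂A     = {blue, teal, green, gold, red}

opens ⊆ A: ∅; union → int = ∅
complement {pink, green, red}; its interior {pink}; cl(A) = X∖{pink} = {blue, teal, green, gold, red}
boundary = {blue, teal, green, gold, red} ∖ ∅ = {blue, teal, green, gold, red}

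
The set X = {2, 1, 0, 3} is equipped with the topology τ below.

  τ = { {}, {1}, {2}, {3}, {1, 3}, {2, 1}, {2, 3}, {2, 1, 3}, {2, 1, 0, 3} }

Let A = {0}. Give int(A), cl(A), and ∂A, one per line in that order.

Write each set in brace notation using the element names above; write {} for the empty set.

opens ⊆ A: {}; union → int = {}
complement {2, 1, 3}; its interior {2, 1, 3}; cl(A) = X∖{2, 1, 3} = {0}
boundary = {0} ∖ {} = {0}

int(A) = {}
cl(A)  = {0}
∂A     = {0}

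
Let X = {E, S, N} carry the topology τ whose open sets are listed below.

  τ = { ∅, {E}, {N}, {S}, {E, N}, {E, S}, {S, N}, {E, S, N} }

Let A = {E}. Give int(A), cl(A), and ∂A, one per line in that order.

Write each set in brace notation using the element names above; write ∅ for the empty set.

int(A) = {E}
cl(A)  = {E}
∂A     = ∅

U open, U⊆A: ∅, {E}. int(A) = ⋃ = {E}
X∖A={S, N}, int(X∖A)={S, N}, hence cl(A)={E}
∂A: remove int from cl → ∅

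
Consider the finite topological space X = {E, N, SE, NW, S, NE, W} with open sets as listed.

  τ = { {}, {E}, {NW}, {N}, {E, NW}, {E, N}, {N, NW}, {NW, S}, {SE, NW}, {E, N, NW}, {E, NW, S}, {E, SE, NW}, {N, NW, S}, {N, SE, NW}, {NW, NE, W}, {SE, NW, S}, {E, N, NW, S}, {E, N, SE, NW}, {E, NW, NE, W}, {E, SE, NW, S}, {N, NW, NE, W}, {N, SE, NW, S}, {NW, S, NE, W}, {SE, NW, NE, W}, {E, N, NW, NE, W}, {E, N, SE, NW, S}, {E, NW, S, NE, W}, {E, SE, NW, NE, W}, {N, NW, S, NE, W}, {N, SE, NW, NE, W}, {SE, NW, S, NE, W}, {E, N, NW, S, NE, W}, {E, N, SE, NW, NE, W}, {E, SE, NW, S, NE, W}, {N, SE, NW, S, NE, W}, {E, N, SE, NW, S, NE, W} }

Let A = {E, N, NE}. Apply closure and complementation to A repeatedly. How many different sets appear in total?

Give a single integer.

closure: X∖int(X∖A) = X∖{SE, NW, S} = {E, N, NE, W}
Let k=closure and c=complement:
  1. A     = {E, N, NE}
  2. kA    = {E, N, NE, W}
  3. cA    = {SE, NW, S, W}
  4. ckA   = {SE, NW, S}
  5. kcA   = {SE, NW, S, NE, W}
  6. ckcA  = {E, N}
— saturated at 6

6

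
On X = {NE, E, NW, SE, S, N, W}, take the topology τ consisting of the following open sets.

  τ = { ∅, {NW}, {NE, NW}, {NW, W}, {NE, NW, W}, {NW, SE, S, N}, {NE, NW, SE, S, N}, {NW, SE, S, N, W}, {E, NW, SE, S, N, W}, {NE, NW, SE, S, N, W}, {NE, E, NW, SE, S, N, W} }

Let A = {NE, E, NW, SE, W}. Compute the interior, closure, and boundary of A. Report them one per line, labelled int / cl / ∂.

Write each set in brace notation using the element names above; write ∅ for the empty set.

int(A) = {NE, NW, W}
cl(A)  = {NE, E, NW, SE, S, N, W}
∂A     = {E, SE, S, N}

U open, U⊆A: ∅, {NW}, {NW, W}, {NE, NW}, {NE, NW, W}. int(A) = ⋃ = {NE, NW, W}
X∖A={S, N}, int(X∖A)=∅, hence cl(A)={NE, E, NW, SE, S, N, W}
∂A: remove int from cl → {E, SE, S, N}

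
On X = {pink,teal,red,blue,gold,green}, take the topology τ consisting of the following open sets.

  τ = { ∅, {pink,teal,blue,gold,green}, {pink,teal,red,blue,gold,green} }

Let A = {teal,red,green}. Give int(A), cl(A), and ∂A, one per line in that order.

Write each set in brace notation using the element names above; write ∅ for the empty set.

int(A) = ∅
cl(A)  = {pink,teal,red,blue,gold,green}
∂A     = {pink,teal,red,blue,gold,green}

U open, U⊆A: ∅. int(A) = ⋃ = ∅
X∖A={pink,blue,gold}, int(X∖A)=∅, hence cl(A)={pink,teal,red,blue,gold,green}
∂A: remove int from cl → {pink,teal,red,blue,gold,green}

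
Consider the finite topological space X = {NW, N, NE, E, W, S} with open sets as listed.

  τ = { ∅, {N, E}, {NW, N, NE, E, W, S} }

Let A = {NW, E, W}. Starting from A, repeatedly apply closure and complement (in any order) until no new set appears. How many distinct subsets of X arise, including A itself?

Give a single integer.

4

complement {N, NE, S}; its interior ∅; cl(A) = X∖∅ = {NW, N, NE, E, W, S}
With k = closure, c = complement:
  1. A     = {NW, E, W}
  2. kA    = {NW, N, NE, E, W, S}
  3. cA    = {N, NE, S}
  4. ckA   = ∅
k, c of each give nothing new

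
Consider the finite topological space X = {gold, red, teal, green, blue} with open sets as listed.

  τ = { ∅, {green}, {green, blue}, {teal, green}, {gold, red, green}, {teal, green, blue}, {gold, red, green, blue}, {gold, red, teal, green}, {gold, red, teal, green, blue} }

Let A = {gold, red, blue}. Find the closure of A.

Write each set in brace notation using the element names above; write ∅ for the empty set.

X∖A={teal, green}, int(X∖A)={teal, green}, hence cl(A)={gold, red, blue}

{gold, red, blue}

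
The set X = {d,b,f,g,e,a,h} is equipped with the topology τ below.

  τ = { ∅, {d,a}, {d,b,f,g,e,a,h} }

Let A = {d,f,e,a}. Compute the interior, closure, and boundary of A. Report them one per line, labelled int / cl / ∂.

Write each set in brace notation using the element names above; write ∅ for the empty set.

open subsets of A: ∅, {d,a}; so int(A) = {d,a}
closure: X∖int(X∖A) = X∖∅ = {d,b,f,g,e,a,h}
∂A = {d,b,f,g,e,a,h} minus {d,a} = {b,f,g,e,h}

int(A) = {d,a}
cl(A)  = {d,b,f,g,e,a,h}
∂A     = {b,f,g,e,h}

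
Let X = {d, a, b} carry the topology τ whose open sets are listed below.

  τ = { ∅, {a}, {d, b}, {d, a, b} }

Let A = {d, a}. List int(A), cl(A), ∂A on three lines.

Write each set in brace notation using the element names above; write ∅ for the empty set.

open subsets of A: ∅, {a}; so int(A) = {a}
closure: X∖int(X∖A) = X∖∅ = {d, a, b}
∂A = {d, a, b} minus {a} = {d, b}

int(A) = {a}
cl(A)  = {d, a, b}
∂A     = {d, b}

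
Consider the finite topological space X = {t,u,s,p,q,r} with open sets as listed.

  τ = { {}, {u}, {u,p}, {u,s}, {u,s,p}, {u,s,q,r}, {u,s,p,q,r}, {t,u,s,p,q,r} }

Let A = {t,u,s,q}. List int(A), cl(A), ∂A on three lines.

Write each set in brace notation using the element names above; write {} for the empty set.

open subsets of A: {}, {u}, {u,s}; so int(A) = {u,s}
closure: X∖int(X∖A) = X∖{} = {t,u,s,p,q,r}
∂A = {t,u,s,p,q,r} minus {u,s} = {t,p,q,r}

int(A) = {u,s}
cl(A)  = {t,u,s,p,q,r}
∂A     = {t,p,q,r}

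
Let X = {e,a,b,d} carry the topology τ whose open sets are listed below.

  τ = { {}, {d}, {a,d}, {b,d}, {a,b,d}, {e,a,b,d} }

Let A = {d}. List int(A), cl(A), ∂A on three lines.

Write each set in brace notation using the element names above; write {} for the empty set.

int(A) = {d}
cl(A)  = {e,a,b,d}
∂A     = {e,a,b}

interior: largest open inside A is {d} (from {}, {d})
cl via duality: int({e,a,b}) = {}, so X∖{} = {e,a,b,d}
cl∖int = {e,a,b}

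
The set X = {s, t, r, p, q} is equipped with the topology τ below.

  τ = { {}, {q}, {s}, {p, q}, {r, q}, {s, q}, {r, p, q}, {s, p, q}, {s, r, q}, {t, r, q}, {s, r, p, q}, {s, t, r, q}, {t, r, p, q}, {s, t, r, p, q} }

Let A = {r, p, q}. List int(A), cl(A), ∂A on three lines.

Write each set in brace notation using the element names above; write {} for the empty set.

int(A) = {r, p, q}
cl(A)  = {t, r, p, q}
∂A     = {t}

interior: largest open inside A is {r, p, q} (from {}, {q}, {r, q}, {p, q}, {r, p, q})
cl via duality: int({s, t}) = {s}, so X∖{s} = {t, r, p, q}
cl∖int = {t}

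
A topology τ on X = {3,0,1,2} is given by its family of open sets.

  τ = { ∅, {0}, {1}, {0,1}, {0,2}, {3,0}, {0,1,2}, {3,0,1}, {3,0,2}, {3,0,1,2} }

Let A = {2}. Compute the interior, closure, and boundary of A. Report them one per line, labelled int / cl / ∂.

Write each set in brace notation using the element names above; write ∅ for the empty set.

open subsets of A: ∅; so int(A) = ∅
closure: X∖int(X∖A) = X∖{3,0,1} = {2}
∂A = {2} minus ∅ = {2}

int(A) = ∅
cl(A)  = {2}
∂A     = {2}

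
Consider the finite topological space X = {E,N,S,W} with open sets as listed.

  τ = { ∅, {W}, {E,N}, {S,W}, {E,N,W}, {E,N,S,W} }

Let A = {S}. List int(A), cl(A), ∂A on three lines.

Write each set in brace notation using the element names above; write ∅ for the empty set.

int(A) = ∅
cl(A)  = {S}
∂A     = {S}

open subsets of A: ∅; so int(A) = ∅
closure: X∖int(X∖A) = X∖{E,N,W} = {S}
∂A = {S} minus ∅ = {S}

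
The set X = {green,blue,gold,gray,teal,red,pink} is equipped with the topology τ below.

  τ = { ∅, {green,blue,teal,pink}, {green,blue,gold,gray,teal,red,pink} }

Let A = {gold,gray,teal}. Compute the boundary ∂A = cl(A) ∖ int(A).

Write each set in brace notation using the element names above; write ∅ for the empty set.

open subsets of A: ∅; so int(A) = ∅
closure: X∖int(X∖A) = X∖∅ = {green,blue,gold,gray,teal,red,pink}
∂A = {green,blue,gold,gray,teal,red,pink} minus ∅ = {green,blue,gold,gray,teal,red,pink}

{green,blue,gold,gray,teal,red,pink}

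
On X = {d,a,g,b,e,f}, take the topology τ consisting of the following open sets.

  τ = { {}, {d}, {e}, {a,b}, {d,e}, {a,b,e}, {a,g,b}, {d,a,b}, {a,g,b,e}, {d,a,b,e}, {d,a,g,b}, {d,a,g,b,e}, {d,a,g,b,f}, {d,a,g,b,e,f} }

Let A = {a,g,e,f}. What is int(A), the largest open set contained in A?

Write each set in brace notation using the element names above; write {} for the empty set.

opens ⊆ A: {}, {e}; union → int = {e}

{e}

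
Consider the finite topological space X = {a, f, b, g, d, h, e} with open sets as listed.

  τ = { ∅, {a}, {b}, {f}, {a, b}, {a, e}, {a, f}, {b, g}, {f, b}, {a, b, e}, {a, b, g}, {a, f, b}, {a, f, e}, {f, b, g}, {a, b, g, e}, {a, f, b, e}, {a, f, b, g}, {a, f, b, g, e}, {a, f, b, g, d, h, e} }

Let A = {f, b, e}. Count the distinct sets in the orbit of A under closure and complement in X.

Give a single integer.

X∖A={a, g, d, h}, int(X∖A)={a}, hence cl(A)={f, b, g, d, h, e}
Orbit (k=closure, c=complement):
  1. A     = {f, b, e}
  2. kA    = {f, b, g, d, h, e}
  3. cA    = {a, g, d, h}
  4. ckA   = {a}
  5. kcA   = {a, g, d, h, e}
  6. kckA  = {a, d, h, e}
  7. ckcA  = {f, b}
  8. ckckA = {f, b, g}
  9. kckcA = {f, b, g, d, h}
  10. ckckcA = {a, e}
(closed under both — stop)

10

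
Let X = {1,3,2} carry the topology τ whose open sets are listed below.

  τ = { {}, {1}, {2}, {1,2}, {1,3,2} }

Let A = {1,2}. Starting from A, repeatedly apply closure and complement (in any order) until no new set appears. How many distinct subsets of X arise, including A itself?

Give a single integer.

4

cl via duality: int({3}) = {}, so X∖{} = {1,3,2}
Write k for closure, c for complement:
  1. A     = {1,2}
  2. kA    = {1,3,2}
  3. cA    = {3}
  4. ckA   = {}
applying k or c yields no new set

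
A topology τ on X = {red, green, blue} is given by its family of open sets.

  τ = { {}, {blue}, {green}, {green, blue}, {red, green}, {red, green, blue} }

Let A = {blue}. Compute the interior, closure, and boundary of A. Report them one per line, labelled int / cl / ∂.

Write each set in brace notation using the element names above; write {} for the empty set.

int(A) = {blue}
cl(A)  = {blue}
∂A     = {}

open subsets of A: {}, {blue}; so int(A) = {blue}
closure: X∖int(X∖A) = X∖{red, green} = {blue}
∂A = {blue} minus {blue} = {}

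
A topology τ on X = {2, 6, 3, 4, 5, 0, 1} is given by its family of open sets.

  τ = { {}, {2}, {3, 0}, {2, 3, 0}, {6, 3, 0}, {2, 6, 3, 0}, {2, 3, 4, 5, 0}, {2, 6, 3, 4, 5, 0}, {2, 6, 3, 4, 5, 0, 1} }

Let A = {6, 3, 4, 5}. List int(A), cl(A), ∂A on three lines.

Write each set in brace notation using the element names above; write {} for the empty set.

open subsets of A: {}; so int(A) = {}
closure: X∖int(X∖A) = X∖{2} = {6, 3, 4, 5, 0, 1}
∂A = {6, 3, 4, 5, 0, 1} minus {} = {6, 3, 4, 5, 0, 1}

int(A) = {}
cl(A)  = {6, 3, 4, 5, 0, 1}
∂A     = {6, 3, 4, 5, 0, 1}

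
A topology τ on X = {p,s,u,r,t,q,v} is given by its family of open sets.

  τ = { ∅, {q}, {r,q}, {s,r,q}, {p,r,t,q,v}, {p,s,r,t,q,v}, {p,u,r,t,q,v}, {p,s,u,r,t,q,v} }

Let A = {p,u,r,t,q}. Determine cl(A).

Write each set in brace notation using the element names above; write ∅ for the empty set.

X∖A={s,v}, int(X∖A)=∅, hence cl(A)={p,s,u,r,t,q,v}

{p,s,u,r,t,q,v}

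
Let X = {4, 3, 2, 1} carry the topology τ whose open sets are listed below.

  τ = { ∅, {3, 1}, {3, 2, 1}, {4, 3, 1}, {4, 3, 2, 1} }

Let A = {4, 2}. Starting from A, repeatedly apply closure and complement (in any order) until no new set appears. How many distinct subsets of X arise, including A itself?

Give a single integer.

cl via duality: int({3, 1}) = {3, 1}, so X∖{3, 1} = {4, 2}
Write k for closure, c for complement:
  1. A     = {4, 2}
  2. cA    = {3, 1}
  3. kcA   = {4, 3, 2, 1}
  4. ckcA  = ∅
applying k or c yields no new set

4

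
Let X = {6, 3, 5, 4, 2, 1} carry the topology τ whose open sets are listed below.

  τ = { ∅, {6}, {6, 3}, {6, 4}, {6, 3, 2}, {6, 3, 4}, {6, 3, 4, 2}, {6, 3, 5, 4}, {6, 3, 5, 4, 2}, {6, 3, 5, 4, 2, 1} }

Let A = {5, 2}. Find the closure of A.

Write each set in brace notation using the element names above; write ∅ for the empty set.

{5, 2, 1}

closure: X∖int(X∖A) = X∖{6, 3, 4} = {5, 2, 1}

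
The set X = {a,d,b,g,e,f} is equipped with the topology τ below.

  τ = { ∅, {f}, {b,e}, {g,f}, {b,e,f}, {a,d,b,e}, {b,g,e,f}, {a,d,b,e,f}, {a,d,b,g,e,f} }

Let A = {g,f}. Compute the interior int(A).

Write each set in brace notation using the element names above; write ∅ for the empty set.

{g,f}

interior: largest open inside A is {g,f} (from ∅, {f}, {g,f})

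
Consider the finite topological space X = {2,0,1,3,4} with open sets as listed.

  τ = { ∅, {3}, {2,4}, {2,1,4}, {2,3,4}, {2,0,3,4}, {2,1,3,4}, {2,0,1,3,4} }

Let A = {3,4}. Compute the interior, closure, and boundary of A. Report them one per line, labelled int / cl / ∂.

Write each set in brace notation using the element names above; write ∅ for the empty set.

interior: largest open inside A is {3} (from ∅, {3})
cl via duality: int({2,0,1}) = ∅, so X∖∅ = {2,0,1,3,4}
cl∖int = {2,0,1,4}

int(A) = {3}
cl(A)  = {2,0,1,3,4}
∂A     = {2,0,1,4}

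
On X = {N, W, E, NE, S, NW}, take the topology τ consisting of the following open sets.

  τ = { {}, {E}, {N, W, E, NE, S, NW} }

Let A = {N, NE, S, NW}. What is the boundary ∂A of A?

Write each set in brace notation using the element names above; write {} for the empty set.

{N, W, NE, S, NW}

U open, U⊆A: {}. int(A) = ⋃ = {}
X∖A={W, E}, int(X∖A)={E}, hence cl(A)={N, W, NE, S, NW}
∂A: remove int from cl → {N, W, NE, S, NW}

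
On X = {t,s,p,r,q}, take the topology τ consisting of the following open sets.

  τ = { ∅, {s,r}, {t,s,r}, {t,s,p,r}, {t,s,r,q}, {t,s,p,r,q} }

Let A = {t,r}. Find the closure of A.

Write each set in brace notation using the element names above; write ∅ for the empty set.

{t,s,p,r,q}

closure: X∖int(X∖A) = X∖∅ = {t,s,p,r,q}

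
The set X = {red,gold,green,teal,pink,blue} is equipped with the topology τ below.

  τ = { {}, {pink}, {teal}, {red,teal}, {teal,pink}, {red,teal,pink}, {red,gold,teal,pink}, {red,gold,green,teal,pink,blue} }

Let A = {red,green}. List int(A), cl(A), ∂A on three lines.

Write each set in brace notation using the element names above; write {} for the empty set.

open subsets of A: {}; so int(A) = {}
closure: X∖int(X∖A) = X∖{teal,pink} = {red,gold,green,blue}
∂A = {red,gold,green,blue} minus {} = {red,gold,green,blue}

int(A) = {}
cl(A)  = {red,gold,green,blue}
∂A     = {red,gold,green,blue}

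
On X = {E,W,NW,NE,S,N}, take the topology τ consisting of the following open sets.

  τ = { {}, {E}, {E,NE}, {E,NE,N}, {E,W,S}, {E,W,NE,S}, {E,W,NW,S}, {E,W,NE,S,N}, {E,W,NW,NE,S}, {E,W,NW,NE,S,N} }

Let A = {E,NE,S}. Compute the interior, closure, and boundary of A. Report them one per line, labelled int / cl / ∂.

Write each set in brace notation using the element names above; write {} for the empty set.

open subsets of A: {}, {E}, {E,NE}; so int(A) = {E,NE}
closure: X∖int(X∖A) = X∖{} = {E,W,NW,NE,S,N}
∂A = {E,W,NW,NE,S,N} minus {E,NE} = {W,NW,S,N}

int(A) = {E,NE}
cl(A)  = {E,W,NW,NE,S,N}
∂A     = {W,NW,S,N}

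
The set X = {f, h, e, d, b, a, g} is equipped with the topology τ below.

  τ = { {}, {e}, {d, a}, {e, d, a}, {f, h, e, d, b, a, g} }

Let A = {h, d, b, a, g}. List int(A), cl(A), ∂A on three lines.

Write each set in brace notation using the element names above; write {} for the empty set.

U open, U⊆A: {}, {d, a}. int(A) = ⋃ = {d, a}
X∖A={f, e}, int(X∖A)={e}, hence cl(A)={f, h, d, b, a, g}
∂A: remove int from cl → {f, h, b, g}

int(A) = {d, a}
cl(A)  = {f, h, d, b, a, g}
∂A     = {f, h, b, g}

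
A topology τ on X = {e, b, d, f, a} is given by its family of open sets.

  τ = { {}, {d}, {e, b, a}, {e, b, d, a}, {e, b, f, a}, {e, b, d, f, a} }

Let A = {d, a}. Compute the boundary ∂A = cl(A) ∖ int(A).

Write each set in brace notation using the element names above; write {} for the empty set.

{e, b, f, a}

interior: largest open inside A is {d} (from {}, {d})
cl via duality: int({e, b, f}) = {}, so X∖{} = {e, b, d, f, a}
cl∖int = {e, b, f, a}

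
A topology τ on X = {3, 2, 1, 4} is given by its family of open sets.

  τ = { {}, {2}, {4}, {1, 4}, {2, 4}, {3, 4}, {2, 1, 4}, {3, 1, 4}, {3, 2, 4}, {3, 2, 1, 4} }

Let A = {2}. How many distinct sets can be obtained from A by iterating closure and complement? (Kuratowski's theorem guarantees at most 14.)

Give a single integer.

cl via duality: int({3, 1, 4}) = {3, 1, 4}, so X∖{3, 1, 4} = {2}
Write k for closure, c for complement:
  1. A     = {2}
  2. cA    = {3, 1, 4}
applying k or c yields no new set

2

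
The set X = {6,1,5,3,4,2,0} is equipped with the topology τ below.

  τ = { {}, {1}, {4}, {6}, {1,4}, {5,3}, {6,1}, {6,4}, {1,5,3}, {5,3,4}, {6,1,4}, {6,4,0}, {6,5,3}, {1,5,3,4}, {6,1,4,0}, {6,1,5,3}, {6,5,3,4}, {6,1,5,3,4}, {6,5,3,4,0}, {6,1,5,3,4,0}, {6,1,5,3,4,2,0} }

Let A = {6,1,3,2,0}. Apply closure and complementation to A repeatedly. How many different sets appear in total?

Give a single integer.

10

complement {5,4}; its interior {4}; cl(A) = X∖{4} = {6,1,5,3,2,0}
With k = closure, c = complement:
  1. A     = {6,1,3,2,0}
  2. kA    = {6,1,5,3,2,0}
  3. cA    = {5,4}
  4. ckA   = {4}
  5. kcA   = {5,3,4,2,0}
  6. kckA  = {4,2,0}
  7. ckcA  = {6,1}
  8. ckckA = {6,1,5,3}
  9. kckcA = {6,1,2,0}
  10. ckckcA = {5,3,4}
k, c of each give nothing new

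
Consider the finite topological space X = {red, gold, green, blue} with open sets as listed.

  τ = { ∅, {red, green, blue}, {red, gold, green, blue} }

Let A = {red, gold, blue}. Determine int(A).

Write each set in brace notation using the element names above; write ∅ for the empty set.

open subsets of A: ∅; so int(A) = ∅

∅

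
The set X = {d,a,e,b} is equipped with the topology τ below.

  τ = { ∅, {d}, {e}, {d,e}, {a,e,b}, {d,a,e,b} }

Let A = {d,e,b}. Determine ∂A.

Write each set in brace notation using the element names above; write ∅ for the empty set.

interior: largest open inside A is {d,e} (from ∅, {e}, {d}, {d,e})
cl via duality: int({a}) = ∅, so X∖∅ = {d,a,e,b}
cl∖int = {a,b}

{a,b}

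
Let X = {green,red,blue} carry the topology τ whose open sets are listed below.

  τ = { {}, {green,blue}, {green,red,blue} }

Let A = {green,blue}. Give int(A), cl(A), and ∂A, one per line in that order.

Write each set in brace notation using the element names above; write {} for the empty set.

int(A) = {green,blue}
cl(A)  = {green,red,blue}
∂A     = {red}

opens ⊆ A: {}, {green,blue}; union → int = {green,blue}
complement {red}; its interior {}; cl(A) = X∖{} = {green,red,blue}
boundary = {green,red,blue} ∖ {green,blue} = {red}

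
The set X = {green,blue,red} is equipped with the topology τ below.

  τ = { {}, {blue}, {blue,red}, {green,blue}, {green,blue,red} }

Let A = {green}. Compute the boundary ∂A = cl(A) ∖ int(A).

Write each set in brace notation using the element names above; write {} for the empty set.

U open, U⊆A: {}. int(A) = ⋃ = {}
X∖A={blue,red}, int(X∖A)={blue,red}, hence cl(A)={green}
∂A: remove int from cl → {green}

{green}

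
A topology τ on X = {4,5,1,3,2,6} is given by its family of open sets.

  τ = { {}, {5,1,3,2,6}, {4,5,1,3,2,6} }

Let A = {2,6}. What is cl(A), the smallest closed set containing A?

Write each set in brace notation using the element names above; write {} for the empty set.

X∖A={4,5,1,3}, int(X∖A)={}, hence cl(A)={4,5,1,3,2,6}

{4,5,1,3,2,6}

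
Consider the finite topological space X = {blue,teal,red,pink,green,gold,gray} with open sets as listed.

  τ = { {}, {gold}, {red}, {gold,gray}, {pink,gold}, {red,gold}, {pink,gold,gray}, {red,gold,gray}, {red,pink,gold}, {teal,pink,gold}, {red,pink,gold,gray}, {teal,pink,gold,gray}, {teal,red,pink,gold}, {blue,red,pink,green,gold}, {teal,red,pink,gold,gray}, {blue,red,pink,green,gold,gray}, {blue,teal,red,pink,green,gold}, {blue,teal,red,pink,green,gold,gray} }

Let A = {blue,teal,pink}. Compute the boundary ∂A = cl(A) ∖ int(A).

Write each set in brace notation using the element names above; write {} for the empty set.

opens ⊆ A: {}; union → int = {}
complement {red,green,gold,gray}; its interior {red,gold,gray}; cl(A) = X∖{red,gold,gray} = {blue,teal,pink,green}
boundary = {blue,teal,pink,green} ∖ {} = {blue,teal,pink,green}

{blue,teal,pink,green}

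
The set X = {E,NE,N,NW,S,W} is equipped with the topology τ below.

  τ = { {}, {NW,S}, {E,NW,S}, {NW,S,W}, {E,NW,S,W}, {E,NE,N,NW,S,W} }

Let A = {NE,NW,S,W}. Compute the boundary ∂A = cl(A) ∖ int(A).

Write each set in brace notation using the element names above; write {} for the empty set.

{E,NE,N}

opens ⊆ A: {}, {NW,S}, {NW,S,W}; union → int = {NW,S,W}
complement {E,N}; its interior {}; cl(A) = X∖{} = {E,NE,N,NW,S,W}
boundary = {E,NE,N,NW,S,W} ∖ {NW,S,W} = {E,NE,N}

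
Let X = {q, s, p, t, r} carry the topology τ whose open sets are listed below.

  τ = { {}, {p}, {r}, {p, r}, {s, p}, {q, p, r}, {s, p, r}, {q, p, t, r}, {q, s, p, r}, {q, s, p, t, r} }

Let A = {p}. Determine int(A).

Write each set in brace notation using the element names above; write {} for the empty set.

interior: largest open inside A is {p} (from {}, {p})

{p}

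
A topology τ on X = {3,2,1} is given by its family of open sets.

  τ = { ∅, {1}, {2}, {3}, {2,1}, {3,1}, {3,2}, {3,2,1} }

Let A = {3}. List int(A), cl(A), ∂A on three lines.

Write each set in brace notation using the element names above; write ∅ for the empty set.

U open, U⊆A: ∅, {3}. int(A) = ⋃ = {3}
X∖A={2,1}, int(X∖A)={2,1}, hence cl(A)={3}
∂A: remove int from cl → ∅

int(A) = {3}
cl(A)  = {3}
∂A     = ∅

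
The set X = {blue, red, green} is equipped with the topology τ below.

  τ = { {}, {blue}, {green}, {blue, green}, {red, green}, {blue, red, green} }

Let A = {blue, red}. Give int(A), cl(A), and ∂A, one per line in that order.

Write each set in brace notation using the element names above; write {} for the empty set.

U open, U⊆A: {}, {blue}. int(A) = ⋃ = {blue}
X∖A={green}, int(X∖A)={green}, hence cl(A)={blue, red}
∂A: remove int from cl → {red}

int(A) = {blue}
cl(A)  = {blue, red}
∂A     = {red}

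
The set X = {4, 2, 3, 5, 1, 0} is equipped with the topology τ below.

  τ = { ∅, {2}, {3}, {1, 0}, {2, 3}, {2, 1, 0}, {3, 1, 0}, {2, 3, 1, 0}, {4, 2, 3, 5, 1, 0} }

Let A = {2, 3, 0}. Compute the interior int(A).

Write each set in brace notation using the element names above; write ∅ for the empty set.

interior: largest open inside A is {2, 3} (from ∅, {2}, {3}, {2, 3})

{2, 3}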